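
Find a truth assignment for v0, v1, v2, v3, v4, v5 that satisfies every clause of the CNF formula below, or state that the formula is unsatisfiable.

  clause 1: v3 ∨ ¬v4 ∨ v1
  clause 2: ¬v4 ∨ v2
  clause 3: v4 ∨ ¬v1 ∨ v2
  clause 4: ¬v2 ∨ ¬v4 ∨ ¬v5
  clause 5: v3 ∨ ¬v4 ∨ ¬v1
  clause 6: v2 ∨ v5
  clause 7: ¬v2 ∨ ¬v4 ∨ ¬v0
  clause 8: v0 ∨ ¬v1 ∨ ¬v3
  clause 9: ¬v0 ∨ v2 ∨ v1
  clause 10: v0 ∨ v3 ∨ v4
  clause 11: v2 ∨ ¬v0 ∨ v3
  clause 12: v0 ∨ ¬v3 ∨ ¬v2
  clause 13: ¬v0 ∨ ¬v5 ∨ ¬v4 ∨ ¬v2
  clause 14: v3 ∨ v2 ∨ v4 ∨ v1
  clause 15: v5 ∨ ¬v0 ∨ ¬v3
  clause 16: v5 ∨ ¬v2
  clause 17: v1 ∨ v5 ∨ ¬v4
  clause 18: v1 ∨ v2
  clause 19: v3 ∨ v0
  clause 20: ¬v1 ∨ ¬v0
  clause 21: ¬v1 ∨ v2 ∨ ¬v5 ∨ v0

v0=True, v1=False, v2=True, v3=False, v4=False, v5=True

Try v4 = False.
Try v1 = False.
(v2) alone gives v2 = True.
(v5) alone gives v5 = True.
Try v0 = True.
All clauses hold; v3 can take either value.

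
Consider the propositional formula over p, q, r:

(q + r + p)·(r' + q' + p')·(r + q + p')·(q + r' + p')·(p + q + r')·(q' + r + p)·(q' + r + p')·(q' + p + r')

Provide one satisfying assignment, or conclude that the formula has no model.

UNSATISFIABLE

Case q = 1:
Case r = 0:
From the singleton clause (p), p = 1.
But (p') is also a unit clause — contradiction.
Undo r and try r = 1.
From the singleton clause (p'), p = 0.
But (p) is also a unit clause — contradiction.
Neither r = 1 nor r = 0 works.
Undo q and try q = 0.
Case r = 1:
From the singleton clause (p'), p = 0.
But (p) is also a unit clause — contradiction.
Undo r and try r = 0.
From the singleton clause (p), p = 1.
But (p') is also a unit clause — contradiction.
Neither r = 1 nor r = 0 works.
Neither q = 1 nor q = 0 works.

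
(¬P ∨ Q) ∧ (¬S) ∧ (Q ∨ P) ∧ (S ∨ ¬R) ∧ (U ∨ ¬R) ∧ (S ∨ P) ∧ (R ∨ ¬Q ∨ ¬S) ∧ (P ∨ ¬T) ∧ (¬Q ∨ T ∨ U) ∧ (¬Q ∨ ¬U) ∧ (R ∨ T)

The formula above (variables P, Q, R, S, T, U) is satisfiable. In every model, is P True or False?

Suppose P = False.
The clause (¬S) is unit, so S = False.
That conflicts with the unit clause (S).
So every satisfying assignment has P = True.

True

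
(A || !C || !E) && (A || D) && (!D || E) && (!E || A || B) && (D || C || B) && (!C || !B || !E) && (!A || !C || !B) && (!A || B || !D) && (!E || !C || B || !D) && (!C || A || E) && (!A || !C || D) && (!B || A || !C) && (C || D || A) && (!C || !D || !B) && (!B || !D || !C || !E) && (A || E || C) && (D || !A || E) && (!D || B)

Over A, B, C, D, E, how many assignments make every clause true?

There are 2^5 = 32 truth assignments over (A, B, C, D, E).
Split on E. With E = true, the clauses containing E are satisfied and !E drops from the rest; 3 of the 2^4 = 16 assignments to the other variables satisfy what remains.
With E = false, by the same count on the reduced clause set, 0 assignments work.
Total: 3 + 0 = 3.

3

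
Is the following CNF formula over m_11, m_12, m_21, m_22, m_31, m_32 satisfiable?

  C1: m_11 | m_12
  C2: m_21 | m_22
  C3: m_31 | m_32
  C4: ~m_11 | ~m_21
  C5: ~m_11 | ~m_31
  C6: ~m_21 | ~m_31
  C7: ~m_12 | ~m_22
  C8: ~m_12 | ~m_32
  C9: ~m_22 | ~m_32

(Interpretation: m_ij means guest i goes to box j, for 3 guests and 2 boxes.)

No

Branch on m_11: set m_11 = 1.
Unit clause (~m_21) forces m_21 = 0.
Unit clause (m_22) forces m_22 = 1.
Unit clause (~m_31) forces m_31 = 0.
Unit clause (m_32) forces m_32 = 1.
That conflicts with the unit clause (~m_32).
Backtrack on m_11: now try m_11 = 0.
Unit clause (m_12) forces m_12 = 1.
Unit clause (~m_22) forces m_22 = 0.
Unit clause (m_21) forces m_21 = 1.
Unit clause (~m_31) forces m_31 = 0.
Unit clause (m_32) forces m_32 = 1.
That conflicts with the unit clause (~m_32).
Both values of m_11 lead to a conflict.
No assignment satisfies every clause.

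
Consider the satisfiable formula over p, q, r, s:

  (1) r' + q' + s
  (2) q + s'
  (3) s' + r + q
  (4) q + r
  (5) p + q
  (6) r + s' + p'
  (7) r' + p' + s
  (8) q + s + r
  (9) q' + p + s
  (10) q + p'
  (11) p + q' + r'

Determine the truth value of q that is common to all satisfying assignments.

Suppose q = 0.
(s') alone gives s = 0.
(r) alone gives r = 1.
(p) alone gives p = 1.
Now (p') is unsatisfied and unit — conflict.
So every satisfying assignment has q = True.

True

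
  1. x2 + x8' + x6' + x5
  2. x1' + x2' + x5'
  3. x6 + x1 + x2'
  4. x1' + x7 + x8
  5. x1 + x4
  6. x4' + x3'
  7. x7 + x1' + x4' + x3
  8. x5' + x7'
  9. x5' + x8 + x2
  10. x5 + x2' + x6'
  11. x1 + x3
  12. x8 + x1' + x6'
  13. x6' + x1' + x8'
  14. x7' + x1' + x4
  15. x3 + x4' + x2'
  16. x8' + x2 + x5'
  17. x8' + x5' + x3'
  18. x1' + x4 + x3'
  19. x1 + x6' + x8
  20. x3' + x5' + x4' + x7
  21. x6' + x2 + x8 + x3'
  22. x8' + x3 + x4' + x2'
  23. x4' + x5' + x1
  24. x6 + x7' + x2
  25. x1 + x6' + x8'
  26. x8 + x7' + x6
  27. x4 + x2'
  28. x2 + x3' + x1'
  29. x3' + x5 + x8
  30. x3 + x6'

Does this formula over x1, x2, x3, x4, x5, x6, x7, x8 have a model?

Case x1 = 1:
Case x2 = 0:
(x3') alone gives x3 = 0.
(x6') alone gives x6 = 0.
(x7') alone gives x7 = 0.
(x8) alone gives x8 = 1.
(x4') alone gives x4 = 0.
(x5') alone gives x5 = 0.
Every clause now holds.
A satisfying assignment: x1=1, x2=0, x3=0, x4=0, x5=0, x6=0, x7=0, x8=1.

Yes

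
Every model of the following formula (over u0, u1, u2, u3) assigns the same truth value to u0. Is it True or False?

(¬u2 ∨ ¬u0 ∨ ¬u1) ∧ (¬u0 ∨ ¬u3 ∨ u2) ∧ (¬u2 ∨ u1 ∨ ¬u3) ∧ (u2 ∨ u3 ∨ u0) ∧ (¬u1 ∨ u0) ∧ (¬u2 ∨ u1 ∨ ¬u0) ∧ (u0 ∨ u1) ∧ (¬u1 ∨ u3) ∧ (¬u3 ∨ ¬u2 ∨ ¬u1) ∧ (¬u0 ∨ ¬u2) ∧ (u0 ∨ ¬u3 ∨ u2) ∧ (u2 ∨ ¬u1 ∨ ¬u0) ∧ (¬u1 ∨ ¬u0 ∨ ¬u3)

Suppose u0 = False.
Unit clause (¬u1) forces u1 = False.
That conflicts with the unit clause (u1).
So every satisfying assignment has u0 = True.

True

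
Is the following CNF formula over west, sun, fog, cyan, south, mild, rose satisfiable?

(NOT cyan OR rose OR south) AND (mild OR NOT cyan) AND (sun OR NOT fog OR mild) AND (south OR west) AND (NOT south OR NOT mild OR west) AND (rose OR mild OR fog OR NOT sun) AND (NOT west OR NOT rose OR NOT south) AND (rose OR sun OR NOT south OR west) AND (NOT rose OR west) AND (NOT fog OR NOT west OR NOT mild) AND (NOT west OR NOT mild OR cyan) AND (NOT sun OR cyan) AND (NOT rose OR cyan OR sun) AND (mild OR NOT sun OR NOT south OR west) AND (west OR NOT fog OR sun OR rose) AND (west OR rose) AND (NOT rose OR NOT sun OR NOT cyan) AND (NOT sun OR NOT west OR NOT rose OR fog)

Branch on mild: set mild = true.
Branch on south: set south = true.
Unit clause (west) forces west = true.
Unit clause (NOT rose) forces rose = false.
Unit clause (NOT fog) forces fog = false.
Unit clause (cyan) forces cyan = true.
All clauses hold; sun can take either value.
A satisfying assignment: west ↦ true,  sun ↦ true,  fog ↦ false,  cyan ↦ true,  south ↦ true,  mild ↦ true,  rose ↦ false.

Satisfiable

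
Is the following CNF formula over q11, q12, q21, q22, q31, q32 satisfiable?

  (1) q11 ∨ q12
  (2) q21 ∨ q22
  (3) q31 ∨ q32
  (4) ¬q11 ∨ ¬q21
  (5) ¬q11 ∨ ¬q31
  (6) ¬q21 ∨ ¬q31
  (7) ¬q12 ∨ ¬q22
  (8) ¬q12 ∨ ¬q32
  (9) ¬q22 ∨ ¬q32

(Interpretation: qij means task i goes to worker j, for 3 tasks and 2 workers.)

Try q11 = True.
The clause (¬q21) is unit, so q21 = False.
The clause (q22) is unit, so q22 = True.
The clause (¬q31) is unit, so q31 = False.
The clause (q32) is unit, so q32 = True.
Now (¬q32) is unsatisfied and unit — conflict.
So q11 must be the other value — set q11 = False.
The clause (q12) is unit, so q12 = True.
The clause (¬q22) is unit, so q22 = False.
The clause (q21) is unit, so q21 = True.
The clause (¬q31) is unit, so q31 = False.
The clause (q32) is unit, so q32 = True.
Now (¬q32) is unsatisfied and unit — conflict.
Either choice for q11 ends in contradiction.
No assignment satisfies every clause.

Unsatisfiable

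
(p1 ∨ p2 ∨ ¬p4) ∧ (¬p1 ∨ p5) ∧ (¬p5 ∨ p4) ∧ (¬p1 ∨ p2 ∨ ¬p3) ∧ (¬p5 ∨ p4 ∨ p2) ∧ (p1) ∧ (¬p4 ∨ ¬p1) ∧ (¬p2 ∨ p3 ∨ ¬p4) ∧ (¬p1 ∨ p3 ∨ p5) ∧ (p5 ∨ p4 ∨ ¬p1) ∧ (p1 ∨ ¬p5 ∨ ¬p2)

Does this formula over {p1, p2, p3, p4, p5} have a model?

From the singleton clause (p1), p1 = True.
From the singleton clause (p5), p5 = True.
From the singleton clause (p4), p4 = True.
Now (¬p4) is unsatisfied and unit — conflict.
No assignment satisfies every clause.

No, unsatisfiable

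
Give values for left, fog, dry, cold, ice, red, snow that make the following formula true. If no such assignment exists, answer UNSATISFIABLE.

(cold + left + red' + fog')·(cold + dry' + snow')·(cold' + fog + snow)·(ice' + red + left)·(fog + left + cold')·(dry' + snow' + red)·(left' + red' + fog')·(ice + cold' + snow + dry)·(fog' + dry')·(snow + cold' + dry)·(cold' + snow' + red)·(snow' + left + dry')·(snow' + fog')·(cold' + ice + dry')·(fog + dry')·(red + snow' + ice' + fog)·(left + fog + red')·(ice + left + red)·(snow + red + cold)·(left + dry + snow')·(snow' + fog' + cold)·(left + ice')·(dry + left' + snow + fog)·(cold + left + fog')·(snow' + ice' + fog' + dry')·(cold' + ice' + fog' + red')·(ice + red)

Branch on fog: set fog = 0.
The clause (dry') is unit, so dry = 0.
Branch on cold: set cold = 0.
Branch on left: set left = 1.
The clause (snow) is unit, so snow = 1.
Branch on red: set red = 1.
Every clause is now satisfied; ice is unconstrained.

left=1; fog=0; dry=0; cold=0; ice=1; red=1; snow=1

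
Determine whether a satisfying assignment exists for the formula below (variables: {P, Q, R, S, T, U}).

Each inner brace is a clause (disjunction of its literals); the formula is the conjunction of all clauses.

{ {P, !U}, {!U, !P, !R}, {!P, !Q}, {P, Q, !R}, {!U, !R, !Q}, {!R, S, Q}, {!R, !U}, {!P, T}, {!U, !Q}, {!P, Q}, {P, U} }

Suppose P = true.
Unit clause (!Q) forces Q = false.
That conflicts with the unit clause (Q).
Undo P and try P = false.
Unit clause (!U) forces U = false.
That conflicts with the unit clause (U).
Either choice for P ends in contradiction.
No assignment satisfies every clause.

No, unsatisfiable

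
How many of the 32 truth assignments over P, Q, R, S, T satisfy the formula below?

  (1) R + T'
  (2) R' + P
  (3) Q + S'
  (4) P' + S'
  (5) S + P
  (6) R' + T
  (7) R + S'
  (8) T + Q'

3

There are 2^5 = 32 truth assignments over (P, Q, R, S, T).
Split on T. With T = 1, the clauses containing T are satisfied and T' drops from the rest; 2 of the 2^4 = 16 assignments to the other variables satisfy what remains.
With T = 0, by the same count on the reduced clause set, 1 assignment works.
(One model: P=T, Q=F, R=F, S=F, T=F.)
Total: 2 + 1 = 3.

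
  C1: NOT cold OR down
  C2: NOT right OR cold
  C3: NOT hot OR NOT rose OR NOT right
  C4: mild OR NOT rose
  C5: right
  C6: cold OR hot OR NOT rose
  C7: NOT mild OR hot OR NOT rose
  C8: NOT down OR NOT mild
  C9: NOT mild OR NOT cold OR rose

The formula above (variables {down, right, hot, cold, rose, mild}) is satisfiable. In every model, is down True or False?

True

Suppose down = false.
(NOT cold) alone gives cold = false.
(NOT right) alone gives right = false.
But (right) is also a unit clause — contradiction.
So every satisfying assignment has down = True.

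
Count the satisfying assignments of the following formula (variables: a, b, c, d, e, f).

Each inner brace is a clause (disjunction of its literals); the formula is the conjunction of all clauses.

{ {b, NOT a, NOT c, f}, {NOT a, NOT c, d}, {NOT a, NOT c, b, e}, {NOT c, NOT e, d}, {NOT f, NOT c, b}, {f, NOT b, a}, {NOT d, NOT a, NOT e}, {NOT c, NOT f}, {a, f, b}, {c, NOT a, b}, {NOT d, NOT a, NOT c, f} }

There are 2^6 = 64 truth assignments over (a, b, c, d, e, f).
Split on f. With f = true, the clauses containing f are satisfied and NOT f drops from the rest; 11 of the 2^5 = 32 assignments to the other variables satisfy what remains.
With f = false, by the same count on the reduced clause set, 3 assignments work.
(One model: a=F, b=F, c=F, d=F, e=F, f=T.)
Total: 11 + 3 = 14.

14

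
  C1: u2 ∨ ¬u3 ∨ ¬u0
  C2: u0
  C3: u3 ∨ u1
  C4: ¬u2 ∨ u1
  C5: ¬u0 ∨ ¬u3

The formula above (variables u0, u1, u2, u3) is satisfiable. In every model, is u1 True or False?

Suppose u1 = False.
From the singleton clause (u0), u0 = True.
From the singleton clause (u3), u3 = True.
That conflicts with the unit clause (¬u3).
So every satisfying assignment has u1 = True.

True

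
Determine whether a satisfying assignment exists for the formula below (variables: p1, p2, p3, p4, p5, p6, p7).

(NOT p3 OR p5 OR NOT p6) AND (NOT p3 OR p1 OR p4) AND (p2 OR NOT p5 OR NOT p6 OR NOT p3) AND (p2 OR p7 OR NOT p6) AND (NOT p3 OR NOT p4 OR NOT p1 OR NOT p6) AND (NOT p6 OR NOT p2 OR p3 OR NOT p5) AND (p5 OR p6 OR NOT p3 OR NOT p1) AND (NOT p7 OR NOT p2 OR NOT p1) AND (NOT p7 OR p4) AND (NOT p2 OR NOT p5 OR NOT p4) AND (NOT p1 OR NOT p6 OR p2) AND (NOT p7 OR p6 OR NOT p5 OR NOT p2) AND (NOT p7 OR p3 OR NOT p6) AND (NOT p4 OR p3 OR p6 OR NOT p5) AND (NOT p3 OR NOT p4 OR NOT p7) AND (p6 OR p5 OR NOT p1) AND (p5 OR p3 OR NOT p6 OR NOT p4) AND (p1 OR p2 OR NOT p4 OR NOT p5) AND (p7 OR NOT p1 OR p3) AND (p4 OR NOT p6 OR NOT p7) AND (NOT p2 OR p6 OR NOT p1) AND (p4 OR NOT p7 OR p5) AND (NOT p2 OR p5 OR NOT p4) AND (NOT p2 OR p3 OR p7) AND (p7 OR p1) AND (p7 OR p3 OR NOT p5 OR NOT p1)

Branch on p7: set p7 = false.
Unit clause (p1) forces p1 = true.
Unit clause (p3) forces p3 = true.
Branch on p5: set p5 = true.
Branch on p2: set p2 = false.
Unit clause (NOT p6) forces p6 = false.
All clauses hold; p4 can take either value.
A satisfying assignment: p1 ↦ true; p2 ↦ false; p3 ↦ true; p4 ↦ false; p5 ↦ true; p6 ↦ false; p7 ↦ false.

Yes, satisfiable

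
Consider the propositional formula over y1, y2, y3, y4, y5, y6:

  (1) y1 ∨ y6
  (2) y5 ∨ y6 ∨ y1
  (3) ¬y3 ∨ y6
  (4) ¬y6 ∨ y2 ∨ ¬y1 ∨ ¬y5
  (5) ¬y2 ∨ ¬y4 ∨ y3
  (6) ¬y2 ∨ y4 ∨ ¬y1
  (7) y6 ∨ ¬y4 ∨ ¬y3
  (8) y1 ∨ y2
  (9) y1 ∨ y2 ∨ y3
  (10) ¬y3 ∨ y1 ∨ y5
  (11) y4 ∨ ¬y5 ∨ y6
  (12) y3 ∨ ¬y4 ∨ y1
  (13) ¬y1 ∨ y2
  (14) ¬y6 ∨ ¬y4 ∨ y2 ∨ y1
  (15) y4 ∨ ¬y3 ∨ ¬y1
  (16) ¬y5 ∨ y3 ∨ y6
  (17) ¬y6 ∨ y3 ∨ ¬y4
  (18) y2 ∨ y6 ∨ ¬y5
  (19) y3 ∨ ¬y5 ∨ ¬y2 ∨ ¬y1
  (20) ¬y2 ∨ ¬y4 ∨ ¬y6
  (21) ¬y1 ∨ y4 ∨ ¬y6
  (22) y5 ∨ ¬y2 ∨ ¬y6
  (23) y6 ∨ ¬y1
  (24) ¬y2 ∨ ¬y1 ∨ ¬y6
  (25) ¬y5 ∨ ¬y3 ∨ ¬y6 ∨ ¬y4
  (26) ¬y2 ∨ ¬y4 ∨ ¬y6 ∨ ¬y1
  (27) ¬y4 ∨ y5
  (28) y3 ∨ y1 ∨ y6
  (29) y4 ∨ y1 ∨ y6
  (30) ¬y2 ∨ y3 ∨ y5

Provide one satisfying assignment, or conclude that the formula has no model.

Suppose y1 = False.
The clause (y6) is unit, so y6 = True.
The clause (y2) is unit, so y2 = True.
The clause (¬y4) is unit, so y4 = False.
The clause (y5) is unit, so y5 = True.
No clause remains; y3 is free.

y1=False; y2=True; y3=True; y4=False; y5=True; y6=True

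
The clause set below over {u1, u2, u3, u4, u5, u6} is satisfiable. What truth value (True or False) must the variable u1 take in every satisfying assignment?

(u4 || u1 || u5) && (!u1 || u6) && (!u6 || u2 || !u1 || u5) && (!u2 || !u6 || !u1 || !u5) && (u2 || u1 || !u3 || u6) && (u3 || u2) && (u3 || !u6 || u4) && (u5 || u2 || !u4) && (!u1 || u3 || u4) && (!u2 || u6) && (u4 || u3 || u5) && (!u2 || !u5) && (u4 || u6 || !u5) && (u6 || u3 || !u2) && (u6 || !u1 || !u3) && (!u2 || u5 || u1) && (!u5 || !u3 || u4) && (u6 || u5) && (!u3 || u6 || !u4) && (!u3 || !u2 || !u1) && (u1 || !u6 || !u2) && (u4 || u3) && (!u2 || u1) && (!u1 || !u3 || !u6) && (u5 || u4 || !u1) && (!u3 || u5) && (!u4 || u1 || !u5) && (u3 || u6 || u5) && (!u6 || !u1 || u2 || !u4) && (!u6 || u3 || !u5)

True

Suppose u1 = false.
(!u2) alone gives u2 = false.
(u3) alone gives u3 = true.
(u6) alone gives u6 = true.
(u5) alone gives u5 = true.
(u4) alone gives u4 = true.
Now (!u4) is unsatisfied and unit — conflict.
So every satisfying assignment has u1 = True.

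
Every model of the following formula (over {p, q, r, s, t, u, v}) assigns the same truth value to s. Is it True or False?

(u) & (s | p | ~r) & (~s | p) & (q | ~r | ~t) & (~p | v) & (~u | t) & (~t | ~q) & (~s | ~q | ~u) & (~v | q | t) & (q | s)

True

Suppose s = 0.
Unit clause (u) forces u = 1.
Unit clause (t) forces t = 1.
Unit clause (~q) forces q = 0.
But (q) is also a unit clause — contradiction.
So every satisfying assignment has s = True.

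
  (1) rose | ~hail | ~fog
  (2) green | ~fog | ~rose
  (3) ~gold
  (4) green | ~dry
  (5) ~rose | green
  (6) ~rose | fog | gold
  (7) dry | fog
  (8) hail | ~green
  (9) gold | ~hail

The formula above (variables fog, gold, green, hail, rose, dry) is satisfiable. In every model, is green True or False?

Suppose green = 1.
The clause (~gold) is unit, so gold = 0.
The clause (hail) is unit, so hail = 1.
But (~hail) is also a unit clause — contradiction.
So every satisfying assignment has green = False.

False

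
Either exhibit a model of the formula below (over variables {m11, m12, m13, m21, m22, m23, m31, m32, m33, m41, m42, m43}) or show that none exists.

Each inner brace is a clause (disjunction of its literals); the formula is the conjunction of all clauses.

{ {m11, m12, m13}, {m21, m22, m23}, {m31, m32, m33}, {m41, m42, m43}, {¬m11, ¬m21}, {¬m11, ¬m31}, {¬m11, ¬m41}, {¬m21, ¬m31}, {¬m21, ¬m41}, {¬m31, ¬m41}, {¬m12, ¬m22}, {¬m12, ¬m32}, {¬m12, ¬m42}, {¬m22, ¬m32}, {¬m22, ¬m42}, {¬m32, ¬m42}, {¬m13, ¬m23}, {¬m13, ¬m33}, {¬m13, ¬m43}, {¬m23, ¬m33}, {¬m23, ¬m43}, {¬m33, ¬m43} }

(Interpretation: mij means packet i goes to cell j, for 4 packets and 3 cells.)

Try m11 = False.
Try m12 = True.
Unit clause (¬m22) forces m22 = False.
Unit clause (¬m32) forces m32 = False.
Unit clause (¬m42) forces m42 = False.
Try m21 = True.
Unit clause (¬m31) forces m31 = False.
Unit clause (m33) forces m33 = True.
Unit clause (¬m41) forces m41 = False.
Unit clause (m43) forces m43 = True.
That conflicts with the unit clause (¬m43).
Backtrack on m21: now try m21 = False.
Unit clause (m23) forces m23 = True.
Unit clause (¬m13) forces m13 = False.
Unit clause (¬m33) forces m33 = False.
Unit clause (m31) forces m31 = True.
Unit clause (¬m41) forces m41 = False.
Unit clause (m43) forces m43 = True.
That conflicts with the unit clause (¬m43).
Neither m21 = True nor m21 = False works.
Backtrack on m12: now try m12 = False.
Unit clause (m13) forces m13 = True.
Unit clause (¬m23) forces m23 = False.
Unit clause (¬m33) forces m33 = False.
Unit clause (¬m43) forces m43 = False.
Try m21 = True.
Unit clause (¬m31) forces m31 = False.
Unit clause (m32) forces m32 = True.
Unit clause (¬m41) forces m41 = False.
Unit clause (m42) forces m42 = True.
That conflicts with the unit clause (¬m42).
Backtrack on m21: now try m21 = False.
Unit clause (m22) forces m22 = True.
Unit clause (¬m32) forces m32 = False.
Unit clause (m31) forces m31 = True.
Unit clause (¬m41) forces m41 = False.
Unit clause (m42) forces m42 = True.
That conflicts with the unit clause (¬m42).
Neither m21 = True nor m21 = False works.
Neither m12 = True nor m12 = False works.
Backtrack on m11: now try m11 = True.
Unit clause (¬m21) forces m21 = False.
Unit clause (¬m31) forces m31 = False.
Unit clause (¬m41) forces m41 = False.
Try m22 = True.
Unit clause (¬m12) forces m12 = False.
Unit clause (¬m32) forces m32 = False.
Unit clause (m33) forces m33 = True.
Unit clause (¬m42) forces m42 = False.
Unit clause (m43) forces m43 = True.
That conflicts with the unit clause (¬m43).
Backtrack on m22: now try m22 = False.
Unit clause (m23) forces m23 = True.
Unit clause (¬m13) forces m13 = False.
Unit clause (¬m33) forces m33 = False.
Unit clause (m32) forces m32 = True.
Unit clause (¬m12) forces m12 = False.
Unit clause (¬m42) forces m42 = False.
Unit clause (m43) forces m43 = True.
That conflicts with the unit clause (¬m43).
Neither m22 = True nor m22 = False works.
Neither m11 = True nor m11 = False works.

UNSATISFIABLE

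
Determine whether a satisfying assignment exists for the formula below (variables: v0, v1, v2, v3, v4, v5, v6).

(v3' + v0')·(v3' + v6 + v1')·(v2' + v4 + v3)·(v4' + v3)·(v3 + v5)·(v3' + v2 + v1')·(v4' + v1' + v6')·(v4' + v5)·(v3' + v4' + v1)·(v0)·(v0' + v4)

Unsatisfiable

The clause (v0) is unit, so v0 = 1.
The clause (v3') is unit, so v3 = 0.
The clause (v4') is unit, so v4 = 0.
That conflicts with the unit clause (v4).
No assignment satisfies every clause.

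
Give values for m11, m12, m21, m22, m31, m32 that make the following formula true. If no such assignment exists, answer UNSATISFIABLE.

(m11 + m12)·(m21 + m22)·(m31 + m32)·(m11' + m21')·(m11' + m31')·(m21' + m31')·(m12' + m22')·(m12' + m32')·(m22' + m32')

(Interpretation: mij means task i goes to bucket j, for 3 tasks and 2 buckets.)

UNSATISFIABLE

Try m11 = 1.
The clause (m21') is unit, so m21 = 0.
The clause (m22) is unit, so m22 = 1.
The clause (m31') is unit, so m31 = 0.
The clause (m32) is unit, so m32 = 1.
Now (m32') is unsatisfied and unit — conflict.
So m11 must be the other value — set m11 = 0.
The clause (m12) is unit, so m12 = 1.
The clause (m22') is unit, so m22 = 0.
The clause (m21) is unit, so m21 = 1.
The clause (m31') is unit, so m31 = 0.
The clause (m32) is unit, so m32 = 1.
Now (m32') is unsatisfied and unit — conflict.
Either choice for m11 ends in contradiction.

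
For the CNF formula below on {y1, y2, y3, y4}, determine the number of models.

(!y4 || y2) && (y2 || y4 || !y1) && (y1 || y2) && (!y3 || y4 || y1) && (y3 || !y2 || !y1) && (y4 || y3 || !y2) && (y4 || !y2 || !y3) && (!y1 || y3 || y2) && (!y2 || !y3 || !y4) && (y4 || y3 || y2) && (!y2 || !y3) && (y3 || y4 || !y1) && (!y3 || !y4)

1

There are 2^4 = 16 truth assignments over (y1, y2, y3, y4).
Check each against the 13 clauses (columns in the order y1, y2, y3, y4):
  F F F F  ✗ fails (y1 || y2)
  F F F T  ✗ fails (!y4 || y2)
  F F T F  ✗ fails (y1 || y2)
  F F T T  ✗ fails (!y4 || y2)
  F T F F  ✗ fails (y4 || y3 || !y2)
  F T F T  ✓ satisfies all
  F T T F  ✗ fails (!y3 || y4 || y1)
  F T T T  ✗ fails (!y2 || !y3 || !y4)
  T F F F  ✗ fails (y2 || y4 || !y1)
  T F F T  ✗ fails (!y4 || y2)
  T F T F  ✗ fails (y2 || y4 || !y1)
  T F T T  ✗ fails (!y4 || y2)
  T T F F  ✗ fails (y3 || !y2 || !y1)
  T T F T  ✗ fails (y3 || !y2 || !y1)
  T T T F  ✗ fails (y4 || !y2 || !y3)
  T T T T  ✗ fails (!y2 || !y3 || !y4)
1 of the 16 rows is a model.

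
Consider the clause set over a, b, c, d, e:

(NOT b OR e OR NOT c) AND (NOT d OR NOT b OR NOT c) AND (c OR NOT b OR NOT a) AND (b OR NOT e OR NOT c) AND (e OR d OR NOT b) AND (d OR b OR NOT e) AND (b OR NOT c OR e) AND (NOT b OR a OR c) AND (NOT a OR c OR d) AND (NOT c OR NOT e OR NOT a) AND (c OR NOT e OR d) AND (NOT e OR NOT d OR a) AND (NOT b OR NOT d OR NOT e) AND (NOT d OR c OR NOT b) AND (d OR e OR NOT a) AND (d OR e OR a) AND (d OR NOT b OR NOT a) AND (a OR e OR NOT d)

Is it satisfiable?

Yes, satisfiable

Try b = false.
Try e = false.
(NOT c) alone gives c = false.
Try a = true.
(d) alone gives d = true.
This assignment satisfies each clause.
A satisfying assignment: a=true, b=false, c=false, d=true, e=false.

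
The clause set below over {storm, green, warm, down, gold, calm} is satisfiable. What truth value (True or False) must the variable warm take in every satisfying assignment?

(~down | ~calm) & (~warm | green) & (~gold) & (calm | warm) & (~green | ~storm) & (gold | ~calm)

True

Suppose warm = 0.
(~gold) alone gives gold = 0.
(calm) alone gives calm = 1.
That conflicts with the unit clause (~calm).
So every satisfying assignment has warm = True.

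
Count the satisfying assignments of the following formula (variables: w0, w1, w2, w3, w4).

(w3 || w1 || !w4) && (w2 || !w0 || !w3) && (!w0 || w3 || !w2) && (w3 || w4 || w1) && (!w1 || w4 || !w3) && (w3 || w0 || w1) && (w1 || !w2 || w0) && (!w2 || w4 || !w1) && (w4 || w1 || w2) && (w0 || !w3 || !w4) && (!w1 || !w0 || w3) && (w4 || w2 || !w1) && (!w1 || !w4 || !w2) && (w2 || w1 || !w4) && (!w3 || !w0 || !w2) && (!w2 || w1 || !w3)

There are 2^5 = 32 truth assignments over (w0, w1, w2, w3, w4).
Split on w2. With w2 = true, the clauses containing w2 are satisfied and !w2 drops from the rest; 0 of the 2^4 = 16 assignments to the other variables satisfy what remains.
With w2 = false, by the same count on the reduced clause set, 1 assignment works.
Total: 0 + 1 = 1.

1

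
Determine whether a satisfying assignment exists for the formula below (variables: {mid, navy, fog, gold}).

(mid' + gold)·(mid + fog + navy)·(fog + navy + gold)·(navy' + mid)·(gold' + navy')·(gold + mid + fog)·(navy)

Unsatisfiable

From the singleton clause (navy), navy = 1.
From the singleton clause (mid), mid = 1.
From the singleton clause (gold), gold = 1.
That conflicts with the unit clause (gold').
No assignment satisfies every clause.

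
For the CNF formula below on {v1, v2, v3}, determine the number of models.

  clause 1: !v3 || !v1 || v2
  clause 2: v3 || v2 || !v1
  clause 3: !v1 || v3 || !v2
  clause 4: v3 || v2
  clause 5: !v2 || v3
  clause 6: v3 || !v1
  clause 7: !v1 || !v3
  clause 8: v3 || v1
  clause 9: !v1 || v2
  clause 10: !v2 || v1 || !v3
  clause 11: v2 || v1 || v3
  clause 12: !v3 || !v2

There are 2^3 = 8 truth assignments over (v1, v2, v3).
Check each against the 12 clauses (columns in the order v1, v2, v3):
  F F F  ✗ fails (v3 || v2)
  F F T  ✓ satisfies all
  F T F  ✗ fails (!v2 || v3)
  F T T  ✗ fails (!v2 || v1 || !v3)
  T F F  ✗ fails (v3 || v2 || !v1)
  T F T  ✗ fails (!v3 || !v1 || v2)
  T T F  ✗ fails (!v1 || v3 || !v2)
  T T T  ✗ fails (!v1 || !v3)
1 of the 8 rows is a model.

1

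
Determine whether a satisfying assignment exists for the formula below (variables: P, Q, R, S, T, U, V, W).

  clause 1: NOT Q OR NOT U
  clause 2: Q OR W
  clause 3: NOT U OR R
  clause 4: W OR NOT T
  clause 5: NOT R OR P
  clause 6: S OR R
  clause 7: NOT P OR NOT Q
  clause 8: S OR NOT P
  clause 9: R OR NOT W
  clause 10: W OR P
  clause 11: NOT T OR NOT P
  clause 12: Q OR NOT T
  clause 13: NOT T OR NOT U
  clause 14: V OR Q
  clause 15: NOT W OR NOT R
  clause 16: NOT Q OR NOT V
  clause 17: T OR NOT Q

Branch on Q: set Q = false.
Unit clause (W) forces W = true.
Unit clause (R) forces R = true.
That conflicts with the unit clause (NOT R).
So Q must be the other value — set Q = true.
Unit clause (NOT U) forces U = false.
Unit clause (NOT P) forces P = false.
Unit clause (NOT R) forces R = false.
Unit clause (S) forces S = true.
Unit clause (NOT W) forces W = false.
That conflicts with the unit clause (W).
Neither Q = true nor Q = false works.
No assignment satisfies every clause.

Unsatisfiable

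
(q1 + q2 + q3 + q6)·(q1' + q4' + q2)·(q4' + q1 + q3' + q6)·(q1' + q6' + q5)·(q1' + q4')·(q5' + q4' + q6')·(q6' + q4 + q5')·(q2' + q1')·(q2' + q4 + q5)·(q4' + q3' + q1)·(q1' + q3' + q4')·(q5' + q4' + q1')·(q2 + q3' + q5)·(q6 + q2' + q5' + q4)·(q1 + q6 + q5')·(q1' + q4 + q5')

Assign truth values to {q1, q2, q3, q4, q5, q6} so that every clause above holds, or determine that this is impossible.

Branch on q1: set q1 = 1.
Unit clause (q4') forces q4 = 0.
Unit clause (q2') forces q2 = 0.
Unit clause (q5') forces q5 = 0.
Unit clause (q6') forces q6 = 0.
Unit clause (q3') forces q3 = 0.
All clauses are satisfied.

q1: 1,  q2: 0,  q3: 0,  q4: 0,  q5: 0,  q6: 0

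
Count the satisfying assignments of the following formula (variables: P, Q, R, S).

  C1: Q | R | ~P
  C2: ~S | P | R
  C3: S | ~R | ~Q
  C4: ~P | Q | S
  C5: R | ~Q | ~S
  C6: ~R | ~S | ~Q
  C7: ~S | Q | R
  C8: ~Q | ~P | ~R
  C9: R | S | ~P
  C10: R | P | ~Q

There are 2^4 = 16 truth assignments over (P, Q, R, S).
Split on Q. With Q = 1, the clauses containing Q are satisfied and ~Q drops from the rest; 0 of the 2^3 = 8 assignments to the other variables satisfy what remains.
With Q = 0, by the same count on the reduced clause set, 4 assignments work.
Total: 0 + 4 = 4.

4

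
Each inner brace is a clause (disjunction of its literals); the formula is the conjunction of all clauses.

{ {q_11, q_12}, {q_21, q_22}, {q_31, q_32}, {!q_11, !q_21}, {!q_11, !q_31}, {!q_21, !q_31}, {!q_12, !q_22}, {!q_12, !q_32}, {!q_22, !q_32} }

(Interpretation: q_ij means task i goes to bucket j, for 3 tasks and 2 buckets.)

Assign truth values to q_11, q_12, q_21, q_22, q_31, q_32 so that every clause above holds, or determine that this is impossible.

UNSATISFIABLE

Case q_11 = true:
(!q_21) alone gives q_21 = false.
(q_22) alone gives q_22 = true.
(!q_31) alone gives q_31 = false.
(q_32) alone gives q_32 = true.
That conflicts with the unit clause (!q_32).
So q_11 must be the other value — set q_11 = false.
(q_12) alone gives q_12 = true.
(!q_22) alone gives q_22 = false.
(q_21) alone gives q_21 = true.
(!q_31) alone gives q_31 = false.
(q_32) alone gives q_32 = true.
That conflicts with the unit clause (!q_32).
Either choice for q_11 ends in contradiction.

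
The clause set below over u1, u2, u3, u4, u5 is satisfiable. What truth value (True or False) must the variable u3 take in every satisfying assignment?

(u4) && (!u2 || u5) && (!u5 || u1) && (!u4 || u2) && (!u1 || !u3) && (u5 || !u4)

Suppose u3 = true.
(u4) alone gives u4 = true.
(u2) alone gives u2 = true.
(u5) alone gives u5 = true.
(u1) alone gives u1 = true.
Now (!u1) is unsatisfied and unit — conflict.
So every satisfying assignment has u3 = False.

False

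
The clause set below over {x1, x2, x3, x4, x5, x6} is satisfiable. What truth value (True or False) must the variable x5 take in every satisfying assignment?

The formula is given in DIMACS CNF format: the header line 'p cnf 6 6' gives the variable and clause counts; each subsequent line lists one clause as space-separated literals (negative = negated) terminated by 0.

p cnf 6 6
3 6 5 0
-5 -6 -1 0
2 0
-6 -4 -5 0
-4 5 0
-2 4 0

Suppose x5 = False.
(x2) alone gives x2 = True.
(¬x4) alone gives x4 = False.
Now (x4) is unsatisfied and unit — conflict.
So every satisfying assignment has x5 = True.

True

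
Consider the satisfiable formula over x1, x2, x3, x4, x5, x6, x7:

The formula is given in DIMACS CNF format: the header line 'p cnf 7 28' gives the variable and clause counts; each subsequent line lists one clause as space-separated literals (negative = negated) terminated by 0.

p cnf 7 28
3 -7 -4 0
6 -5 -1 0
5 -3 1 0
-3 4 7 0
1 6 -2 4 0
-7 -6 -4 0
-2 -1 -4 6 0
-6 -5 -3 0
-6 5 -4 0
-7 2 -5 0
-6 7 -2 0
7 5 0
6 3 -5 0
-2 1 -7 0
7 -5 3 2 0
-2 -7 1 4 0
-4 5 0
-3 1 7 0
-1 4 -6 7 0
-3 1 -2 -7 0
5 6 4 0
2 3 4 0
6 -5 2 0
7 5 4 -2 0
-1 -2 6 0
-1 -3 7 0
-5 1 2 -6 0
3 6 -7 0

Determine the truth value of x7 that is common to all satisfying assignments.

True

Suppose x7 = False.
Unit clause (x5) forces x5 = True.
Case x6 = True:
Unit clause (¬x3) forces x3 = False.
Unit clause (¬x2) forces x2 = False.
That conflicts with the unit clause (x2).
So x6 must be the other value — set x6 = False.
Unit clause (¬x1) forces x1 = False.
Unit clause (x3) forces x3 = True.
That conflicts with the unit clause (¬x3).
Both values of x6 lead to a conflict.
So every satisfying assignment has x7 = True.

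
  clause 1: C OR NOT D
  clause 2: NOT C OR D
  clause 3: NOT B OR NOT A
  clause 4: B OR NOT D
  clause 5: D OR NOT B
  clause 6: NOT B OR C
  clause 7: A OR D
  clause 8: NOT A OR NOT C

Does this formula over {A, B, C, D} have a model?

Suppose C = true.
From the singleton clause (D), D = true.
From the singleton clause (B), B = true.
From the singleton clause (NOT A), A = false.
This assignment satisfies each clause.
A satisfying assignment: A ↦ false; B ↦ true; C ↦ true; D ↦ true.

Yes, satisfiable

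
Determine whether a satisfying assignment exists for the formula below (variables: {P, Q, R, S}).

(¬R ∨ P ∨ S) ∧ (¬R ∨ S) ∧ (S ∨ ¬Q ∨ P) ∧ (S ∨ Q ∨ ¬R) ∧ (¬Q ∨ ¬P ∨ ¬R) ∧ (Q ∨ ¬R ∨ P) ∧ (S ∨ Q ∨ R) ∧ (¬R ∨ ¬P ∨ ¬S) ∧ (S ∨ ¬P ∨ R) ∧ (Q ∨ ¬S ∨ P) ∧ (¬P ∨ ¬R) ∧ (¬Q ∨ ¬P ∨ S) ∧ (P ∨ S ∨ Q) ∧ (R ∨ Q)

Yes, satisfiable

Suppose R = True.
(S) alone gives S = True.
(¬P) alone gives P = False.
(Q) alone gives Q = True.
Every clause now holds.
A satisfying assignment: P ↦ False, Q ↦ True, R ↦ True, S ↦ True.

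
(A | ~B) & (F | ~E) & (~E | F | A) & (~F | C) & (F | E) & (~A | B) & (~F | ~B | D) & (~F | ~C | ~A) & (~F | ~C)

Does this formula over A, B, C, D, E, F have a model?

Case A = 1:
Unit clause (B) forces B = 1.
Case F = 1:
Unit clause (C) forces C = 1.
Now (~C) is unsatisfied and unit — conflict.
Undo F and try F = 0.
Unit clause (~E) forces E = 0.
Now (E) is unsatisfied and unit — conflict.
Both values of F lead to a conflict.
Undo A and try A = 0.
Unit clause (~B) forces B = 0.
Case F = 1:
Unit clause (C) forces C = 1.
Now (~C) is unsatisfied and unit — conflict.
Undo F and try F = 0.
Unit clause (~E) forces E = 0.
Now (E) is unsatisfied and unit — conflict.
Both values of F lead to a conflict.
Both values of A lead to a conflict.
No assignment satisfies every clause.

No, unsatisfiable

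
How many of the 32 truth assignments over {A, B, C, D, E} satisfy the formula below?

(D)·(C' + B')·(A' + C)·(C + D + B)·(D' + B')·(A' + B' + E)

There are 2^5 = 32 truth assignments over (A, B, C, D, E).
Split on D. With D = 1, the clauses containing D are satisfied and D' drops from the rest; 6 of the 2^4 = 16 assignments to the other variables satisfy what remains.
With D = 0, by the same count on the reduced clause set, 0 assignments work.
(One model: A=F, B=F, C=F, D=T, E=F.)
Total: 6 + 0 = 6.

6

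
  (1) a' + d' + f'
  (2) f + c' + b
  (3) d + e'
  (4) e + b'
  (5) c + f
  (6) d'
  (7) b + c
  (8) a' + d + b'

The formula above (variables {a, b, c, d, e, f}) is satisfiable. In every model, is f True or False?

Suppose f = 0.
From the singleton clause (c), c = 1.
From the singleton clause (b), b = 1.
From the singleton clause (e), e = 1.
From the singleton clause (d), d = 1.
That conflicts with the unit clause (d').
So every satisfying assignment has f = True.

True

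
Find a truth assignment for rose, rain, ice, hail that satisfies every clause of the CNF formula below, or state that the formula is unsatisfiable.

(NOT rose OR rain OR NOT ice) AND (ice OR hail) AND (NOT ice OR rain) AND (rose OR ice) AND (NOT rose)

rose: false; rain: true; ice: true; hail: false

From the singleton clause (NOT rose), rose = false.
From the singleton clause (ice), ice = true.
From the singleton clause (rain), rain = true.
Every clause is now satisfied; hail is unconstrained.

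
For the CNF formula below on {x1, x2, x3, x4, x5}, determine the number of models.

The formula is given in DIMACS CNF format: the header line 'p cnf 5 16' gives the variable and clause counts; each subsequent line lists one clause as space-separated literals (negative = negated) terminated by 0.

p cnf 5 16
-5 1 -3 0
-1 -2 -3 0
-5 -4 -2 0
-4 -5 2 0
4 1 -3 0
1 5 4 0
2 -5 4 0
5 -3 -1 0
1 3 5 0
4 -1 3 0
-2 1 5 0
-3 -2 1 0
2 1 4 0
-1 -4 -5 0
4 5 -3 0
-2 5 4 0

There are 2^5 = 32 truth assignments over (x1, x2, x3, x4, x5).
Split on x5. With x5 = True, the clauses containing x5 are satisfied and ¬x5 drops from the rest; 1 of the 2^4 = 16 assignments to the other variables satisfy what remains.
With x5 = False, by the same count on the reduced clause set, 3 assignments work.
Total: 1 + 3 = 4.

4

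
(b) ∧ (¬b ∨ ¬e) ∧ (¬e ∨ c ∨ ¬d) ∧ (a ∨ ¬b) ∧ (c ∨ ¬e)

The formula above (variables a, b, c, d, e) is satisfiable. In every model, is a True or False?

True

Suppose a = False.
Unit clause (b) forces b = True.
Now (¬b) is unsatisfied and unit — conflict.
So every satisfying assignment has a = True.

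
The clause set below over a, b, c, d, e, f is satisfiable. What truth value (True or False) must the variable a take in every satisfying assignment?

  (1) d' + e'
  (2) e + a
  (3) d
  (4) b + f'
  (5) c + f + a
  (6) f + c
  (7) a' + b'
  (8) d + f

Suppose a = 0.
(e) alone gives e = 1.
(d') alone gives d = 0.
That conflicts with the unit clause (d).
So every satisfying assignment has a = True.

True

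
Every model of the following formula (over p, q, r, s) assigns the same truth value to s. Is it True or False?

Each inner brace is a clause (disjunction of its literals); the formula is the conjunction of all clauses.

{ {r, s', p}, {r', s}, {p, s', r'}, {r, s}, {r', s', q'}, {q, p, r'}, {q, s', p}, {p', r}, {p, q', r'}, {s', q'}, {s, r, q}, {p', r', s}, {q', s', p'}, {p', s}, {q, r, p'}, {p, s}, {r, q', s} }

True

Suppose s = 0.
Unit clause (r') forces r = 0.
That conflicts with the unit clause (r).
So every satisfying assignment has s = True.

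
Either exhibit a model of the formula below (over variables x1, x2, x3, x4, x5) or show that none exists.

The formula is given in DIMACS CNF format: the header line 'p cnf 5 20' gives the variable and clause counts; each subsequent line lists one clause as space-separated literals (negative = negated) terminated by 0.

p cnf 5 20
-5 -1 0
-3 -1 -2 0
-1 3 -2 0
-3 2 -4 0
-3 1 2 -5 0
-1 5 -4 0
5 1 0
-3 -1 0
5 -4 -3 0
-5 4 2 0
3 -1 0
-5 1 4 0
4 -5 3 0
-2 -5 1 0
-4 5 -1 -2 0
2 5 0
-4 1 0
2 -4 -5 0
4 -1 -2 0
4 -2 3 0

Try x5 = False.
From the singleton clause (x1), x1 = True.
From the singleton clause (¬x4), x4 = False.
From the singleton clause (¬x3), x3 = False.
But (x3) is also a unit clause — contradiction.
So x5 must be the other value — set x5 = True.
From the singleton clause (¬x1), x1 = False.
From the singleton clause (x4), x4 = True.
But (¬x4) is also a unit clause — contradiction.
Either choice for x5 ends in contradiction.

UNSATISFIABLE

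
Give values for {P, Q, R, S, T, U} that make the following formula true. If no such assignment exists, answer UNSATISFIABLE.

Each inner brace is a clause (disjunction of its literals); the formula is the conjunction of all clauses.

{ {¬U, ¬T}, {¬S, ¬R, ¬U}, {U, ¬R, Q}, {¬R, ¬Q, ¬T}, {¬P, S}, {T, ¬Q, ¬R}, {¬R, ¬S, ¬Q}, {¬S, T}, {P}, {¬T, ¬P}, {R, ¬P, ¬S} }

(P) alone gives P = True.
(S) alone gives S = True.
(T) alone gives T = True.
That conflicts with the unit clause (¬T).

UNSATISFIABLE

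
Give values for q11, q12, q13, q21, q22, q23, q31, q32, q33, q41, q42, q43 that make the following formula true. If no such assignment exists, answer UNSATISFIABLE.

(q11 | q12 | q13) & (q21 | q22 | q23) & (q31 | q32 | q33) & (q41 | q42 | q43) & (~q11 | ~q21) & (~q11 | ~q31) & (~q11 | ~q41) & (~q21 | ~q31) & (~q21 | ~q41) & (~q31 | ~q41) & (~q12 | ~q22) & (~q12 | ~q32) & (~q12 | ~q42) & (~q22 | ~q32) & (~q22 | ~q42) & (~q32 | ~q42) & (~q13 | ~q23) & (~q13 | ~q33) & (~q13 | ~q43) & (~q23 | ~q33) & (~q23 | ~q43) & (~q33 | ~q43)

Suppose q11 = 0.
Suppose q12 = 1.
Unit clause (~q22) forces q22 = 0.
Unit clause (~q32) forces q32 = 0.
Unit clause (~q42) forces q42 = 0.
Suppose q21 = 1.
Unit clause (~q31) forces q31 = 0.
Unit clause (q33) forces q33 = 1.
Unit clause (~q41) forces q41 = 0.
Unit clause (q43) forces q43 = 1.
But (~q43) is also a unit clause — contradiction.
Undo q21 and try q21 = 0.
Unit clause (q23) forces q23 = 1.
Unit clause (~q13) forces q13 = 0.
Unit clause (~q33) forces q33 = 0.
Unit clause (q31) forces q31 = 1.
Unit clause (~q41) forces q41 = 0.
Unit clause (q43) forces q43 = 1.
But (~q43) is also a unit clause — contradiction.
Neither q21 = 1 nor q21 = 0 works.
Undo q12 and try q12 = 0.
Unit clause (q13) forces q13 = 1.
Unit clause (~q23) forces q23 = 0.
Unit clause (~q33) forces q33 = 0.
Unit clause (~q43) forces q43 = 0.
Suppose q21 = 1.
Unit clause (~q31) forces q31 = 0.
Unit clause (q32) forces q32 = 1.
Unit clause (~q41) forces q41 = 0.
Unit clause (q42) forces q42 = 1.
But (~q42) is also a unit clause — contradiction.
Undo q21 and try q21 = 0.
Unit clause (q22) forces q22 = 1.
Unit clause (~q32) forces q32 = 0.
Unit clause (q31) forces q31 = 1.
Unit clause (~q41) forces q41 = 0.
Unit clause (q42) forces q42 = 1.
But (~q42) is also a unit clause — contradiction.
Neither q21 = 1 nor q21 = 0 works.
Neither q12 = 1 nor q12 = 0 works.
Undo q11 and try q11 = 1.
Unit clause (~q21) forces q21 = 0.
Unit clause (~q31) forces q31 = 0.
Unit clause (~q41) forces q41 = 0.
Suppose q22 = 1.
Unit clause (~q12) forces q12 = 0.
Unit clause (~q32) forces q32 = 0.
Unit clause (q33) forces q33 = 1.
Unit clause (~q42) forces q42 = 0.
Unit clause (q43) forces q43 = 1.
But (~q43) is also a unit clause — contradiction.
Undo q22 and try q22 = 0.
Unit clause (q23) forces q23 = 1.
Unit clause (~q13) forces q13 = 0.
Unit clause (~q33) forces q33 = 0.
Unit clause (q32) forces q32 = 1.
Unit clause (~q12) forces q12 = 0.
Unit clause (~q42) forces q42 = 0.
Unit clause (q43) forces q43 = 1.
But (~q43) is also a unit clause — contradiction.
Neither q22 = 1 nor q22 = 0 works.
Neither q11 = 1 nor q11 = 0 works.

UNSATISFIABLE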